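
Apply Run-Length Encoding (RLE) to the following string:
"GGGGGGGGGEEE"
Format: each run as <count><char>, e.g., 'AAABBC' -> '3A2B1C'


Scanning runs left to right:
  i=0: run of 'G' x 9 -> '9G'
  i=9: run of 'E' x 3 -> '3E'

RLE = 9G3E


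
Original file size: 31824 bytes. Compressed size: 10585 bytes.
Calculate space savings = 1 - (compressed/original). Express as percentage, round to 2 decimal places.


ratio = compressed/original = 10585/31824 = 0.332611
savings = 1 - ratio = 1 - 0.332611 = 0.667389
as a percentage: 0.667389 * 100 = 66.74%

Space savings = 1 - 10585/31824 = 66.74%


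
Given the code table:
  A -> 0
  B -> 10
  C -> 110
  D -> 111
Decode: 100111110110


Decoding:
10 -> B
0 -> A
111 -> D
110 -> C
110 -> C


Result: BADCC


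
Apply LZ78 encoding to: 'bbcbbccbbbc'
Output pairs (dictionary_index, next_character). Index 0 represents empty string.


LZ78 encoding steps:
Dictionary: {0: ''}
Step 1: w='' (idx 0), next='b' -> output (0, 'b'), add 'b' as idx 1
Step 2: w='b' (idx 1), next='c' -> output (1, 'c'), add 'bc' as idx 2
Step 3: w='b' (idx 1), next='b' -> output (1, 'b'), add 'bb' as idx 3
Step 4: w='' (idx 0), next='c' -> output (0, 'c'), add 'c' as idx 4
Step 5: w='c' (idx 4), next='b' -> output (4, 'b'), add 'cb' as idx 5
Step 6: w='bb' (idx 3), next='c' -> output (3, 'c'), add 'bbc' as idx 6


Encoded: [(0, 'b'), (1, 'c'), (1, 'b'), (0, 'c'), (4, 'b'), (3, 'c')]


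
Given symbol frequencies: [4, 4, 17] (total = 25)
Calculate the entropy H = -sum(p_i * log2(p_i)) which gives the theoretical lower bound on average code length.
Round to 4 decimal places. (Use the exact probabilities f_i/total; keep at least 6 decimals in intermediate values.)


Per-symbol terms -p_i * log2(p_i) with p_i = f_i/25:
  p = 4/25 = 0.160000: log2(p) = -2.643856, -p*log2(p) = 0.423017
  p = 4/25 = 0.160000: log2(p) = -2.643856, -p*log2(p) = 0.423017
  p = 17/25 = 0.680000: log2(p) = -0.556393, -p*log2(p) = 0.378347
H = 0.423017 + 0.423017 + 0.378347 = 1.224381

H = 1.2244 bits/symbol


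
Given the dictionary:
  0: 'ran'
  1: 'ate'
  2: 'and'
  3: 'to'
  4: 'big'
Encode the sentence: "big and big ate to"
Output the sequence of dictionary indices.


Look up each word in the dictionary:
  'big' -> 4
  'and' -> 2
  'big' -> 4
  'ate' -> 1
  'to' -> 3

Encoded: [4, 2, 4, 1, 3]


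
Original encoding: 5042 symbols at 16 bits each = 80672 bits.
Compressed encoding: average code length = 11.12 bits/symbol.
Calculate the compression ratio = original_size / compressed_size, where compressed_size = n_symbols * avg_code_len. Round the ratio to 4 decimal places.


original_size = n_symbols * orig_bits = 5042 * 16 = 80672 bits
compressed_size = n_symbols * avg_code_len = 5042 * 11.12 = 56067.04 bits
ratio = original_size / compressed_size = 80672 / 56067.04 = 1.4388

Compression ratio = 1.4388


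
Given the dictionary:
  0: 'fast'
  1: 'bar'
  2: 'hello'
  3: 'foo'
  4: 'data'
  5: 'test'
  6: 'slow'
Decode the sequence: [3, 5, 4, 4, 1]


Look up each index in the dictionary:
  3 -> 'foo'
  5 -> 'test'
  4 -> 'data'
  4 -> 'data'
  1 -> 'bar'

Decoded: "foo test data data bar"


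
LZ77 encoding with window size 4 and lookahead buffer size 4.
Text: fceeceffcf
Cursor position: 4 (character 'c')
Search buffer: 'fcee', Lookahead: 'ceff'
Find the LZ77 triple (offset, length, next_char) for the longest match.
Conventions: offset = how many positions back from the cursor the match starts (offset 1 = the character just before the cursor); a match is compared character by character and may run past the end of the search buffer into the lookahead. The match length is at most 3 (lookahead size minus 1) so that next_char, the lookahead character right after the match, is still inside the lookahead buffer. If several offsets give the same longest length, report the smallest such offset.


Try each offset into the search buffer:
  offset=1 (pos 3, char 'e'): match length 0
  offset=2 (pos 2, char 'e'): match length 0
  offset=3 (pos 1, char 'c'): match length 2
  offset=4 (pos 0, char 'f'): match length 0
Longest match has length 2 at offset 3.
next_char = character at position 4 + 2 = 6 -> 'f'

Best match: offset=3, length=2 (matching 'ce' starting at position 1)
LZ77 triple: (3, 2, 'f')


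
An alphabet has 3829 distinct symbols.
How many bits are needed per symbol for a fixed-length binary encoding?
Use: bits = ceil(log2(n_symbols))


log2(3829) = 11.9028
Bracket: 2^11 = 2048 < 3829 <= 2^12 = 4096
So ceil(log2(3829)) = 12

bits = ceil(log2(3829)) = ceil(11.9028) = 12 bits


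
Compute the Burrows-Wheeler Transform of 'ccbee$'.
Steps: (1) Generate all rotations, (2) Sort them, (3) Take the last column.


Rotations (sorted):
  0: $ccbee -> last char: e
  1: bee$cc -> last char: c
  2: cbee$c -> last char: c
  3: ccbee$ -> last char: $
  4: e$ccbe -> last char: e
  5: ee$ccb -> last char: b


BWT = ecc$eb


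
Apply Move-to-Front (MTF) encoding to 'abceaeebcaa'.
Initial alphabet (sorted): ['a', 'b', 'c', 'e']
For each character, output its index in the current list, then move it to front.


MTF encoding:
'a': index 0 in ['a', 'b', 'c', 'e'] -> ['a', 'b', 'c', 'e']
'b': index 1 in ['a', 'b', 'c', 'e'] -> ['b', 'a', 'c', 'e']
'c': index 2 in ['b', 'a', 'c', 'e'] -> ['c', 'b', 'a', 'e']
'e': index 3 in ['c', 'b', 'a', 'e'] -> ['e', 'c', 'b', 'a']
'a': index 3 in ['e', 'c', 'b', 'a'] -> ['a', 'e', 'c', 'b']
'e': index 1 in ['a', 'e', 'c', 'b'] -> ['e', 'a', 'c', 'b']
'e': index 0 in ['e', 'a', 'c', 'b'] -> ['e', 'a', 'c', 'b']
'b': index 3 in ['e', 'a', 'c', 'b'] -> ['b', 'e', 'a', 'c']
'c': index 3 in ['b', 'e', 'a', 'c'] -> ['c', 'b', 'e', 'a']
'a': index 3 in ['c', 'b', 'e', 'a'] -> ['a', 'c', 'b', 'e']
'a': index 0 in ['a', 'c', 'b', 'e'] -> ['a', 'c', 'b', 'e']


Output: [0, 1, 2, 3, 3, 1, 0, 3, 3, 3, 0]


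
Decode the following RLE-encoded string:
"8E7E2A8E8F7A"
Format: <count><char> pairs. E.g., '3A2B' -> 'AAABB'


Expanding each <count><char> pair:
  8E -> 'EEEEEEEE'
  7E -> 'EEEEEEE'
  2A -> 'AA'
  8E -> 'EEEEEEEE'
  8F -> 'FFFFFFFF'
  7A -> 'AAAAAAA'

Decoded = EEEEEEEEEEEEEEEAAEEEEEEEEFFFFFFFFAAAAAAA


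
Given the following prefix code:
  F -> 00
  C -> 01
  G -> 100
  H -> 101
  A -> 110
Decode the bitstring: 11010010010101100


Decoding step by step:
Bits 110 -> A
Bits 100 -> G
Bits 100 -> G
Bits 101 -> H
Bits 01 -> C
Bits 100 -> G


Decoded message: AGGHCG


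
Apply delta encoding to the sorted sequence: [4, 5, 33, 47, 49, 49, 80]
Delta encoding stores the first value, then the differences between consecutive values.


First value: 4
Deltas:
  5 - 4 = 1
  33 - 5 = 28
  47 - 33 = 14
  49 - 47 = 2
  49 - 49 = 0
  80 - 49 = 31


Delta encoded: [4, 1, 28, 14, 2, 0, 31]


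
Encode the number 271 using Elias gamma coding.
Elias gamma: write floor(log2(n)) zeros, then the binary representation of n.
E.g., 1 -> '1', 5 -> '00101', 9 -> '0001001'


num_bits = floor(log2(271)) + 1 = 9
leading_zeros = num_bits - 1 = 8
binary(271) = 100001111

Elias gamma(271) = '00000000' + '100001111' = 00000000100001111 (17 bits)


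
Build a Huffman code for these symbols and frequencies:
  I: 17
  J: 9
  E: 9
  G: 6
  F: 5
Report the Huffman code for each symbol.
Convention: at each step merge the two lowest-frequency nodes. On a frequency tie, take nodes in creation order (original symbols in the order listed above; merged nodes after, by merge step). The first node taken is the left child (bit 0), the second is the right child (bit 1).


Huffman tree construction:
Step 1: Merge F(5) + G(6) = 11
Step 2: Merge J(9) + E(9) = 18
Step 3: Merge (F+G)(11) + I(17) = 28
Step 4: Merge (J+E)(18) + ((F+G)+I)(28) = 46
Read each symbol's code off the tree from the root (left child = 0, right child = 1).

Codes:
  I: 11 (length 2)
  J: 00 (length 2)
  E: 01 (length 2)
  G: 101 (length 3)
  F: 100 (length 3)
Average code length: 103/46 = 2.2391 bits/symbol


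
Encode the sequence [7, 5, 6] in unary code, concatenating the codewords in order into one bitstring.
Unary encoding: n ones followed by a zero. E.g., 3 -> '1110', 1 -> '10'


Encode each number as n ones followed by a terminating 0:
  7 -> 11111110 (8 bits)
  5 -> 111110 (6 bits)
  6 -> 1111110 (7 bits)
Total length = 8 + 6 + 7 = 21 bits.

Unary([7, 5, 6]) = 111111101111101111110 (21 bits)


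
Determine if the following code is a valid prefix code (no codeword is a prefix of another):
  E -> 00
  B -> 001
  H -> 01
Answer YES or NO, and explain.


Checking each pair (does one codeword prefix another?):
  E='00' vs B='001': prefix -- VIOLATION

NO -- this is NOT a valid prefix code. E (00) is a prefix of B (001).


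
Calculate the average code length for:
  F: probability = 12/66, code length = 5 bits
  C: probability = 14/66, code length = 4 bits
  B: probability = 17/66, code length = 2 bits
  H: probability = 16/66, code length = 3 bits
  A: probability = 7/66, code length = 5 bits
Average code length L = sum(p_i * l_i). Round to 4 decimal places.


Weighted contributions p_i * l_i:
  F: (12/66) * 5 = 60/66
  C: (14/66) * 4 = 56/66
  B: (17/66) * 2 = 34/66
  H: (16/66) * 3 = 48/66
  A: (7/66) * 5 = 35/66
Sum = (60 + 56 + 34 + 48 + 35)/66 = 233/66

L = 233/66 = 3.5303 bits/symbol


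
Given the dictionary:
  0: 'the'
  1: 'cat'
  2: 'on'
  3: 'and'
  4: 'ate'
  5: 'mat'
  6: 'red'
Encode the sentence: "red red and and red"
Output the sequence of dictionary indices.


Look up each word in the dictionary:
  'red' -> 6
  'red' -> 6
  'and' -> 3
  'and' -> 3
  'red' -> 6

Encoded: [6, 6, 3, 3, 6]


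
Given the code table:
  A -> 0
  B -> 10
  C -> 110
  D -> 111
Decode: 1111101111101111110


Decoding:
111 -> D
110 -> C
111 -> D
110 -> C
111 -> D
111 -> D
0 -> A


Result: DCDCDDA


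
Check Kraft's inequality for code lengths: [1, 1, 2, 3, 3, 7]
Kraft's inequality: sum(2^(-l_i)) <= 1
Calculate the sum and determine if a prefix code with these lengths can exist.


Sum = 2^(-1) + 2^(-1) + 2^(-2) + 2^(-3) + 2^(-3) + 2^(-7)
    = 0.5 + 0.5 + 0.25 + 0.125 + 0.125 + 0.0078125
    = 193/128 = 1.5078125
Since 1.5078125 > 1, Kraft's inequality is NOT satisfied.
A prefix code with these lengths CANNOT exist.

Kraft sum = 1.5078125. Not satisfied.


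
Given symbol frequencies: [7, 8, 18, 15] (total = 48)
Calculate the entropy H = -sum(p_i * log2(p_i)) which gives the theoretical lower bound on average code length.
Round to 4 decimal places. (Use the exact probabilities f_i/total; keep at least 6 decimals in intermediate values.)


Per-symbol terms -p_i * log2(p_i) with p_i = f_i/48:
  p = 7/48 = 0.145833: log2(p) = -2.777608, -p*log2(p) = 0.405068
  p = 8/48 = 0.166667: log2(p) = -2.584963, -p*log2(p) = 0.430827
  p = 18/48 = 0.375000: log2(p) = -1.415037, -p*log2(p) = 0.530639
  p = 15/48 = 0.312500: log2(p) = -1.678072, -p*log2(p) = 0.524397
H = 0.405068 + 0.430827 + 0.530639 + 0.524397 = 1.890931

H = 1.8909 bits/symbol


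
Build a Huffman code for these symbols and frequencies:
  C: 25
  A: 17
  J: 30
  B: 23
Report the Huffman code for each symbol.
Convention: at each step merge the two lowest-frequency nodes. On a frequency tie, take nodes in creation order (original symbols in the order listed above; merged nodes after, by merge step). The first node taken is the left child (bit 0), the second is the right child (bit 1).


Huffman tree construction:
Step 1: Merge A(17) + B(23) = 40
Step 2: Merge C(25) + J(30) = 55
Step 3: Merge (A+B)(40) + (C+J)(55) = 95
Read each symbol's code off the tree from the root (left child = 0, right child = 1).

Codes:
  C: 10 (length 2)
  A: 00 (length 2)
  J: 11 (length 2)
  B: 01 (length 2)
Average code length: 190/95 = 2.0000 bits/symbol


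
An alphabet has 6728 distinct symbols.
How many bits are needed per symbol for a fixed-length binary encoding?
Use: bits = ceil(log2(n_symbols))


log2(6728) = 12.716
Bracket: 2^12 = 4096 < 6728 <= 2^13 = 8192
So ceil(log2(6728)) = 13

bits = ceil(log2(6728)) = ceil(12.716) = 13 bits


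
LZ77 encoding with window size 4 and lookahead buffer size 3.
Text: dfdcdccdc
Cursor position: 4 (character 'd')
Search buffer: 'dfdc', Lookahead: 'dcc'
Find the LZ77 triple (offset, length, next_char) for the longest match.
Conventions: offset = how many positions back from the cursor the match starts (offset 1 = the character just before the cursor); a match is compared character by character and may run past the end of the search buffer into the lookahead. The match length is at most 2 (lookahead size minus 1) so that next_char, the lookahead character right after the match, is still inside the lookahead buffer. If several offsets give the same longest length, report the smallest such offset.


Try each offset into the search buffer:
  offset=1 (pos 3, char 'c'): match length 0
  offset=2 (pos 2, char 'd'): match length 2
  offset=3 (pos 1, char 'f'): match length 0
  offset=4 (pos 0, char 'd'): match length 1
Longest match has length 2 at offset 2.
next_char = character at position 4 + 2 = 6 -> 'c'

Best match: offset=2, length=2 (matching 'dc' starting at position 2)
LZ77 triple: (2, 2, 'c')


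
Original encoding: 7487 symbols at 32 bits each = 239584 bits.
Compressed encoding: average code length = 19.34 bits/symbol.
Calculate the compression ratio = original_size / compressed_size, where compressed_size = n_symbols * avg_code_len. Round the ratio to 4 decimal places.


original_size = n_symbols * orig_bits = 7487 * 32 = 239584 bits
compressed_size = n_symbols * avg_code_len = 7487 * 19.34 = 144798.58 bits
ratio = original_size / compressed_size = 239584 / 144798.58 = 1.6546

Compression ratio = 1.6546


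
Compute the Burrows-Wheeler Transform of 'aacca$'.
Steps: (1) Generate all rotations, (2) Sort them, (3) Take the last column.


Rotations (sorted):
  0: $aacca -> last char: a
  1: a$aacc -> last char: c
  2: aacca$ -> last char: $
  3: acca$a -> last char: a
  4: ca$aac -> last char: c
  5: cca$aa -> last char: a


BWT = ac$aca


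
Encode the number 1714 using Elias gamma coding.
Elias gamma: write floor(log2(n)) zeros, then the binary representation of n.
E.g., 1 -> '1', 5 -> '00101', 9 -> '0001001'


num_bits = floor(log2(1714)) + 1 = 11
leading_zeros = num_bits - 1 = 10
binary(1714) = 11010110010

Elias gamma(1714) = '0000000000' + '11010110010' = 000000000011010110010 (21 bits)


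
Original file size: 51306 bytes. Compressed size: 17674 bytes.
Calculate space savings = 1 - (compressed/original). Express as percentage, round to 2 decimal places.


ratio = compressed/original = 17674/51306 = 0.344482
savings = 1 - ratio = 1 - 0.344482 = 0.655518
as a percentage: 0.655518 * 100 = 65.55%

Space savings = 1 - 17674/51306 = 65.55%


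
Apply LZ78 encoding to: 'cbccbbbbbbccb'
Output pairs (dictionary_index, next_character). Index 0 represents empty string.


LZ78 encoding steps:
Dictionary: {0: ''}
Step 1: w='' (idx 0), next='c' -> output (0, 'c'), add 'c' as idx 1
Step 2: w='' (idx 0), next='b' -> output (0, 'b'), add 'b' as idx 2
Step 3: w='c' (idx 1), next='c' -> output (1, 'c'), add 'cc' as idx 3
Step 4: w='b' (idx 2), next='b' -> output (2, 'b'), add 'bb' as idx 4
Step 5: w='bb' (idx 4), next='b' -> output (4, 'b'), add 'bbb' as idx 5
Step 6: w='b' (idx 2), next='c' -> output (2, 'c'), add 'bc' as idx 6
Step 7: w='c' (idx 1), next='b' -> output (1, 'b'), add 'cb' as idx 7


Encoded: [(0, 'c'), (0, 'b'), (1, 'c'), (2, 'b'), (4, 'b'), (2, 'c'), (1, 'b')]


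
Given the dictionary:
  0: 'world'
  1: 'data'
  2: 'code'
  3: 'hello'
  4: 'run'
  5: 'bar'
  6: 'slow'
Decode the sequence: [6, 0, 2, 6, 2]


Look up each index in the dictionary:
  6 -> 'slow'
  0 -> 'world'
  2 -> 'code'
  6 -> 'slow'
  2 -> 'code'

Decoded: "slow world code slow code"


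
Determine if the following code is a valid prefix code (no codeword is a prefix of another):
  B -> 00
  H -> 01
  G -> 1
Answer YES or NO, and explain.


Checking each pair (does one codeword prefix another?):
  B='00' vs H='01': no prefix
  B='00' vs G='1': no prefix
  H='01' vs B='00': no prefix
  H='01' vs G='1': no prefix
  G='1' vs B='00': no prefix
  G='1' vs H='01': no prefix
No violation found over all pairs.

YES -- this is a valid prefix code. No codeword is a prefix of any other codeword.


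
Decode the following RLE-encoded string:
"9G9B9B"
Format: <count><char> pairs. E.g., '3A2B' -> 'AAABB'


Expanding each <count><char> pair:
  9G -> 'GGGGGGGGG'
  9B -> 'BBBBBBBBB'
  9B -> 'BBBBBBBBB'

Decoded = GGGGGGGGGBBBBBBBBBBBBBBBBBB


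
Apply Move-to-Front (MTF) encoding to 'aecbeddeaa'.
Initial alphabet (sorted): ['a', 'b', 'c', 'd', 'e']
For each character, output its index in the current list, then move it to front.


MTF encoding:
'a': index 0 in ['a', 'b', 'c', 'd', 'e'] -> ['a', 'b', 'c', 'd', 'e']
'e': index 4 in ['a', 'b', 'c', 'd', 'e'] -> ['e', 'a', 'b', 'c', 'd']
'c': index 3 in ['e', 'a', 'b', 'c', 'd'] -> ['c', 'e', 'a', 'b', 'd']
'b': index 3 in ['c', 'e', 'a', 'b', 'd'] -> ['b', 'c', 'e', 'a', 'd']
'e': index 2 in ['b', 'c', 'e', 'a', 'd'] -> ['e', 'b', 'c', 'a', 'd']
'd': index 4 in ['e', 'b', 'c', 'a', 'd'] -> ['d', 'e', 'b', 'c', 'a']
'd': index 0 in ['d', 'e', 'b', 'c', 'a'] -> ['d', 'e', 'b', 'c', 'a']
'e': index 1 in ['d', 'e', 'b', 'c', 'a'] -> ['e', 'd', 'b', 'c', 'a']
'a': index 4 in ['e', 'd', 'b', 'c', 'a'] -> ['a', 'e', 'd', 'b', 'c']
'a': index 0 in ['a', 'e', 'd', 'b', 'c'] -> ['a', 'e', 'd', 'b', 'c']


Output: [0, 4, 3, 3, 2, 4, 0, 1, 4, 0]


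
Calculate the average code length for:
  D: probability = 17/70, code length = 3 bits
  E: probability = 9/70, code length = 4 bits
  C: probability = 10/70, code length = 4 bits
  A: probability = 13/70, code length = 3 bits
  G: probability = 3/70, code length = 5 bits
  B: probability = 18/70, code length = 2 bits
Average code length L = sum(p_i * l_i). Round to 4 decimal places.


Weighted contributions p_i * l_i:
  D: (17/70) * 3 = 51/70
  E: (9/70) * 4 = 36/70
  C: (10/70) * 4 = 40/70
  A: (13/70) * 3 = 39/70
  G: (3/70) * 5 = 15/70
  B: (18/70) * 2 = 36/70
Sum = (51 + 36 + 40 + 39 + 15 + 36)/70 = 217/70

L = 217/70 = 3.1000 bits/symbol


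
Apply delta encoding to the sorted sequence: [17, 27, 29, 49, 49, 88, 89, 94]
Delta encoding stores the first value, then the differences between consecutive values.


First value: 17
Deltas:
  27 - 17 = 10
  29 - 27 = 2
  49 - 29 = 20
  49 - 49 = 0
  88 - 49 = 39
  89 - 88 = 1
  94 - 89 = 5


Delta encoded: [17, 10, 2, 20, 0, 39, 1, 5]


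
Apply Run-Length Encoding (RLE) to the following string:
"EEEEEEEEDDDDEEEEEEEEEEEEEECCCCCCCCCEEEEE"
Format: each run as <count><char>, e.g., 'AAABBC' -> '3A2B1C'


Scanning runs left to right:
  i=0: run of 'E' x 8 -> '8E'
  i=8: run of 'D' x 4 -> '4D'
  i=12: run of 'E' x 14 -> '14E'
  i=26: run of 'C' x 9 -> '9C'
  i=35: run of 'E' x 5 -> '5E'

RLE = 8E4D14E9C5E


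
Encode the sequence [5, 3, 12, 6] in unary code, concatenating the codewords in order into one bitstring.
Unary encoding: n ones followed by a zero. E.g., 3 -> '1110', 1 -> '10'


Encode each number as n ones followed by a terminating 0:
  5 -> 111110 (6 bits)
  3 -> 1110 (4 bits)
  12 -> 1111111111110 (13 bits)
  6 -> 1111110 (7 bits)
Total length = 6 + 4 + 13 + 7 = 30 bits.

Unary([5, 3, 12, 6]) = 111110111011111111111101111110 (30 bits)


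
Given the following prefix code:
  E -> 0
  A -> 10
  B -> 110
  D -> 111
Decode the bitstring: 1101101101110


Decoding step by step:
Bits 110 -> B
Bits 110 -> B
Bits 110 -> B
Bits 111 -> D
Bits 0 -> E


Decoded message: BBBDE


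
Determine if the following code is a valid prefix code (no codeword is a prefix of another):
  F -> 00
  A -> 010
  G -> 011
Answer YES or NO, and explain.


Checking each pair (does one codeword prefix another?):
  F='00' vs A='010': no prefix
  F='00' vs G='011': no prefix
  A='010' vs F='00': no prefix
  A='010' vs G='011': no prefix
  G='011' vs F='00': no prefix
  G='011' vs A='010': no prefix
No violation found over all pairs.

YES -- this is a valid prefix code. No codeword is a prefix of any other codeword.


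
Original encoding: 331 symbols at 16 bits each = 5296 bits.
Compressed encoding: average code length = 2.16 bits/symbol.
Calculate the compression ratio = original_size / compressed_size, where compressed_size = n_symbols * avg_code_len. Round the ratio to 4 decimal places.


original_size = n_symbols * orig_bits = 331 * 16 = 5296 bits
compressed_size = n_symbols * avg_code_len = 331 * 2.16 = 714.96 bits
ratio = original_size / compressed_size = 5296 / 714.96 = 7.4074

Compression ratio = 7.4074


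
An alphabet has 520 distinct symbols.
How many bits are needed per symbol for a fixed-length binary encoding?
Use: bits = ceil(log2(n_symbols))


log2(520) = 9.0224
Bracket: 2^9 = 512 < 520 <= 2^10 = 1024
So ceil(log2(520)) = 10

bits = ceil(log2(520)) = ceil(9.0224) = 10 bits


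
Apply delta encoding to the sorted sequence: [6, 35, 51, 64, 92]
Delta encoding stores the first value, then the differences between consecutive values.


First value: 6
Deltas:
  35 - 6 = 29
  51 - 35 = 16
  64 - 51 = 13
  92 - 64 = 28


Delta encoded: [6, 29, 16, 13, 28]


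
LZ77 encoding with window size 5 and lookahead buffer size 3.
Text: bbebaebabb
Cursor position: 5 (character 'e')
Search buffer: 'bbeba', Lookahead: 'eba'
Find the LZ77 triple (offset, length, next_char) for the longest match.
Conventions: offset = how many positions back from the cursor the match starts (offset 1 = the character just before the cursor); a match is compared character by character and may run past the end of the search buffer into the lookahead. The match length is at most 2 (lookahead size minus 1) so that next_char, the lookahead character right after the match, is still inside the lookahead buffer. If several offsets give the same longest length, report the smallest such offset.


Try each offset into the search buffer:
  offset=1 (pos 4, char 'a'): match length 0
  offset=2 (pos 3, char 'b'): match length 0
  offset=3 (pos 2, char 'e'): match length 2
  offset=4 (pos 1, char 'b'): match length 0
  offset=5 (pos 0, char 'b'): match length 0
Longest match has length 2 at offset 3.
next_char = character at position 5 + 2 = 7 -> 'a'

Best match: offset=3, length=2 (matching 'eb' starting at position 2)
LZ77 triple: (3, 2, 'a')


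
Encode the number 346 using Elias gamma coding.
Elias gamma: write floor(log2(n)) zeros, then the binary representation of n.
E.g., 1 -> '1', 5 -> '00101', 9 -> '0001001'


num_bits = floor(log2(346)) + 1 = 9
leading_zeros = num_bits - 1 = 8
binary(346) = 101011010

Elias gamma(346) = '00000000' + '101011010' = 00000000101011010 (17 bits)


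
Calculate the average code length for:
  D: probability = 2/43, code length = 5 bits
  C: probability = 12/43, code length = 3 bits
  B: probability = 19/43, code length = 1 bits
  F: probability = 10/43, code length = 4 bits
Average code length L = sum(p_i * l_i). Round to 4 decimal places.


Weighted contributions p_i * l_i:
  D: (2/43) * 5 = 10/43
  C: (12/43) * 3 = 36/43
  B: (19/43) * 1 = 19/43
  F: (10/43) * 4 = 40/43
Sum = (10 + 36 + 19 + 40)/43 = 105/43

L = 105/43 = 2.4419 bits/symbol


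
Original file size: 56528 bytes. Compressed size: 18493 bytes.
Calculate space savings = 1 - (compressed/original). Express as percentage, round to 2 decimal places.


ratio = compressed/original = 18493/56528 = 0.327148
savings = 1 - ratio = 1 - 0.327148 = 0.672852
as a percentage: 0.672852 * 100 = 67.29%

Space savings = 1 - 18493/56528 = 67.29%


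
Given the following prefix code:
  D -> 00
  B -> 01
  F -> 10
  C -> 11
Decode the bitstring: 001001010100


Decoding step by step:
Bits 00 -> D
Bits 10 -> F
Bits 01 -> B
Bits 01 -> B
Bits 01 -> B
Bits 00 -> D


Decoded message: DFBBBD


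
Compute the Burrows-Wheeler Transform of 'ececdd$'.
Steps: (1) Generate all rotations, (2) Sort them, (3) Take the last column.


Rotations (sorted):
  0: $ececdd -> last char: d
  1: cdd$ece -> last char: e
  2: cecdd$e -> last char: e
  3: d$ececd -> last char: d
  4: dd$ecec -> last char: c
  5: ecdd$ec -> last char: c
  6: ececdd$ -> last char: $


BWT = deedcc$


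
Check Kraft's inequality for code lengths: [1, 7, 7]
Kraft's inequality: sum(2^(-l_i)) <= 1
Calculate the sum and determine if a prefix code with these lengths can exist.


Sum = 2^(-1) + 2^(-7) + 2^(-7)
    = 0.5 + 0.0078125 + 0.0078125
    = 66/128 = 0.515625
Since 0.515625 <= 1, Kraft's inequality IS satisfied.
A prefix code with these lengths CAN exist.

Kraft sum = 0.515625. Satisfied.


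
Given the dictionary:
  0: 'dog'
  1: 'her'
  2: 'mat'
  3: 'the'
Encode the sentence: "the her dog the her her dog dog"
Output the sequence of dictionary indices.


Look up each word in the dictionary:
  'the' -> 3
  'her' -> 1
  'dog' -> 0
  'the' -> 3
  'her' -> 1
  'her' -> 1
  'dog' -> 0
  'dog' -> 0

Encoded: [3, 1, 0, 3, 1, 1, 0, 0]


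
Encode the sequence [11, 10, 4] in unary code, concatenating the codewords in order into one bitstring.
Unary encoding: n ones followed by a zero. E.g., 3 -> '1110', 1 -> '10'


Encode each number as n ones followed by a terminating 0:
  11 -> 111111111110 (12 bits)
  10 -> 11111111110 (11 bits)
  4 -> 11110 (5 bits)
Total length = 12 + 11 + 5 = 28 bits.

Unary([11, 10, 4]) = 1111111111101111111111011110 (28 bits)


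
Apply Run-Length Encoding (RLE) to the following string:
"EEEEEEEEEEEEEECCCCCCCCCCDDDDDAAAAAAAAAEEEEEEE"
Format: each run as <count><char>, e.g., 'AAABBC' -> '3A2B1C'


Scanning runs left to right:
  i=0: run of 'E' x 14 -> '14E'
  i=14: run of 'C' x 10 -> '10C'
  i=24: run of 'D' x 5 -> '5D'
  i=29: run of 'A' x 9 -> '9A'
  i=38: run of 'E' x 7 -> '7E'

RLE = 14E10C5D9A7E


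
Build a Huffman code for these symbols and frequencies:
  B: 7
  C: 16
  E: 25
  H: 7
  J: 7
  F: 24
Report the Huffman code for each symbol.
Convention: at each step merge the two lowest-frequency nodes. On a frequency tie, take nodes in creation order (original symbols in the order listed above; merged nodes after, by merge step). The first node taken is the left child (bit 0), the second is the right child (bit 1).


Huffman tree construction:
Step 1: Merge B(7) + H(7) = 14
Step 2: Merge J(7) + (B+H)(14) = 21
Step 3: Merge C(16) + (J+(B+H))(21) = 37
Step 4: Merge F(24) + E(25) = 49
Step 5: Merge (C+(J+(B+H)))(37) + (F+E)(49) = 86
Read each symbol's code off the tree from the root (left child = 0, right child = 1).

Codes:
  B: 0110 (length 4)
  C: 00 (length 2)
  E: 11 (length 2)
  H: 0111 (length 4)
  J: 010 (length 3)
  F: 10 (length 2)
Average code length: 207/86 = 2.4070 bits/symbol


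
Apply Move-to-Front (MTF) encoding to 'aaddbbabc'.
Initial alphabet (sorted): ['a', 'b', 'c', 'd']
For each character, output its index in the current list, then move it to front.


MTF encoding:
'a': index 0 in ['a', 'b', 'c', 'd'] -> ['a', 'b', 'c', 'd']
'a': index 0 in ['a', 'b', 'c', 'd'] -> ['a', 'b', 'c', 'd']
'd': index 3 in ['a', 'b', 'c', 'd'] -> ['d', 'a', 'b', 'c']
'd': index 0 in ['d', 'a', 'b', 'c'] -> ['d', 'a', 'b', 'c']
'b': index 2 in ['d', 'a', 'b', 'c'] -> ['b', 'd', 'a', 'c']
'b': index 0 in ['b', 'd', 'a', 'c'] -> ['b', 'd', 'a', 'c']
'a': index 2 in ['b', 'd', 'a', 'c'] -> ['a', 'b', 'd', 'c']
'b': index 1 in ['a', 'b', 'd', 'c'] -> ['b', 'a', 'd', 'c']
'c': index 3 in ['b', 'a', 'd', 'c'] -> ['c', 'b', 'a', 'd']


Output: [0, 0, 3, 0, 2, 0, 2, 1, 3]


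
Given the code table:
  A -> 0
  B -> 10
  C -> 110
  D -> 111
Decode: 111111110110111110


Decoding:
111 -> D
111 -> D
110 -> C
110 -> C
111 -> D
110 -> C


Result: DDCCDC


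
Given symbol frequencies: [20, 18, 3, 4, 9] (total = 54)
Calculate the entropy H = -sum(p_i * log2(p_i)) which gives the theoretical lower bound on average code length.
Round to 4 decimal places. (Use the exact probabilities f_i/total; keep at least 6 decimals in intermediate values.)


Per-symbol terms -p_i * log2(p_i) with p_i = f_i/54:
  p = 20/54 = 0.370370: log2(p) = -1.432959, -p*log2(p) = 0.530726
  p = 18/54 = 0.333333: log2(p) = -1.584963, -p*log2(p) = 0.528321
  p = 3/54 = 0.055556: log2(p) = -4.169925, -p*log2(p) = 0.231663
  p = 4/54 = 0.074074: log2(p) = -3.754888, -p*log2(p) = 0.278140
  p = 9/54 = 0.166667: log2(p) = -2.584963, -p*log2(p) = 0.430827
H = 0.530726 + 0.528321 + 0.231663 + 0.278140 + 0.430827 = 1.999677

H = 1.9997 bits/symbol


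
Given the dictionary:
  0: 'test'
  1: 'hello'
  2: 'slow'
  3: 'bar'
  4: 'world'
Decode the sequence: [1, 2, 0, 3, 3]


Look up each index in the dictionary:
  1 -> 'hello'
  2 -> 'slow'
  0 -> 'test'
  3 -> 'bar'
  3 -> 'bar'

Decoded: "hello slow test bar bar"


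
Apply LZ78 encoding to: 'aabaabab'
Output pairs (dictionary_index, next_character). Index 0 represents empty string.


LZ78 encoding steps:
Dictionary: {0: ''}
Step 1: w='' (idx 0), next='a' -> output (0, 'a'), add 'a' as idx 1
Step 2: w='a' (idx 1), next='b' -> output (1, 'b'), add 'ab' as idx 2
Step 3: w='a' (idx 1), next='a' -> output (1, 'a'), add 'aa' as idx 3
Step 4: w='' (idx 0), next='b' -> output (0, 'b'), add 'b' as idx 4
Step 5: w='ab' (idx 2), end of input -> output (2, '')


Encoded: [(0, 'a'), (1, 'b'), (1, 'a'), (0, 'b'), (2, '')]


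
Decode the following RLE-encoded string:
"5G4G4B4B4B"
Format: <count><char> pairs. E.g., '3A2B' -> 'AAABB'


Expanding each <count><char> pair:
  5G -> 'GGGGG'
  4G -> 'GGGG'
  4B -> 'BBBB'
  4B -> 'BBBB'
  4B -> 'BBBB'

Decoded = GGGGGGGGGBBBBBBBBBBBB


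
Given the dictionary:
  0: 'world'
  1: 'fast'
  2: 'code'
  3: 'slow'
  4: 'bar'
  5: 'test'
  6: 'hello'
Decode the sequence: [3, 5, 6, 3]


Look up each index in the dictionary:
  3 -> 'slow'
  5 -> 'test'
  6 -> 'hello'
  3 -> 'slow'

Decoded: "slow test hello slow"


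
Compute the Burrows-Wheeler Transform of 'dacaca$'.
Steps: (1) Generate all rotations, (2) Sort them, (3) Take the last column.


Rotations (sorted):
  0: $dacaca -> last char: a
  1: a$dacac -> last char: c
  2: aca$dac -> last char: c
  3: acaca$d -> last char: d
  4: ca$daca -> last char: a
  5: caca$da -> last char: a
  6: dacaca$ -> last char: $


BWT = accdaa$


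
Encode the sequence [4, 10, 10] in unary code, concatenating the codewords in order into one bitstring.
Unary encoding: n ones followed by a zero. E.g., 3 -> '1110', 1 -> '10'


Encode each number as n ones followed by a terminating 0:
  4 -> 11110 (5 bits)
  10 -> 11111111110 (11 bits)
  10 -> 11111111110 (11 bits)
Total length = 5 + 11 + 11 = 27 bits.

Unary([4, 10, 10]) = 111101111111111011111111110 (27 bits)


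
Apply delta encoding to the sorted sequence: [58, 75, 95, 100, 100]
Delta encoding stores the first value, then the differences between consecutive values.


First value: 58
Deltas:
  75 - 58 = 17
  95 - 75 = 20
  100 - 95 = 5
  100 - 100 = 0


Delta encoded: [58, 17, 20, 5, 0]


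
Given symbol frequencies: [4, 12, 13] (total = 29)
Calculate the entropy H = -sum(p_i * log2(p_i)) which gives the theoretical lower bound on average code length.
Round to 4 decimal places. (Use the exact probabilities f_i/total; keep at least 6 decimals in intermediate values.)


Per-symbol terms -p_i * log2(p_i) with p_i = f_i/29:
  p = 4/29 = 0.137931: log2(p) = -2.857981, -p*log2(p) = 0.394204
  p = 12/29 = 0.413793: log2(p) = -1.273018, -p*log2(p) = 0.526766
  p = 13/29 = 0.448276: log2(p) = -1.157541, -p*log2(p) = 0.518898
H = 0.394204 + 0.526766 + 0.518898 = 1.439868

H = 1.4399 bits/symbol


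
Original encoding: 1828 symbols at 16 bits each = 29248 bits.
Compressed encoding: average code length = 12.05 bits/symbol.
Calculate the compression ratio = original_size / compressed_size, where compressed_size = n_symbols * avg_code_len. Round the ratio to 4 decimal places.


original_size = n_symbols * orig_bits = 1828 * 16 = 29248 bits
compressed_size = n_symbols * avg_code_len = 1828 * 12.05 = 22027.4 bits
ratio = original_size / compressed_size = 29248 / 22027.4 = 1.3278

Compression ratio = 1.3278


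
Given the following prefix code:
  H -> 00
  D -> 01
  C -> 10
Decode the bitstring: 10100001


Decoding step by step:
Bits 10 -> C
Bits 10 -> C
Bits 00 -> H
Bits 01 -> D


Decoded message: CCHD


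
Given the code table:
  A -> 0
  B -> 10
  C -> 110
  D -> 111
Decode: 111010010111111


Decoding:
111 -> D
0 -> A
10 -> B
0 -> A
10 -> B
111 -> D
111 -> D


Result: DABABDD


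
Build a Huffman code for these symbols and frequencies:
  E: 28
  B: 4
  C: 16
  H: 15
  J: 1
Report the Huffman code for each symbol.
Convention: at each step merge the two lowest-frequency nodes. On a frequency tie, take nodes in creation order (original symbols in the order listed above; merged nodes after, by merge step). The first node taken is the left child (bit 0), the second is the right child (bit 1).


Huffman tree construction:
Step 1: Merge J(1) + B(4) = 5
Step 2: Merge (J+B)(5) + H(15) = 20
Step 3: Merge C(16) + ((J+B)+H)(20) = 36
Step 4: Merge E(28) + (C+((J+B)+H))(36) = 64
Read each symbol's code off the tree from the root (left child = 0, right child = 1).

Codes:
  E: 0 (length 1)
  B: 1101 (length 4)
  C: 10 (length 2)
  H: 111 (length 3)
  J: 1100 (length 4)
Average code length: 125/64 = 1.9531 bits/symbol


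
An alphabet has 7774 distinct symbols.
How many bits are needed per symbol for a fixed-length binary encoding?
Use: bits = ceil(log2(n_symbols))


log2(7774) = 12.9244
Bracket: 2^12 = 4096 < 7774 <= 2^13 = 8192
So ceil(log2(7774)) = 13

bits = ceil(log2(7774)) = ceil(12.9244) = 13 bits


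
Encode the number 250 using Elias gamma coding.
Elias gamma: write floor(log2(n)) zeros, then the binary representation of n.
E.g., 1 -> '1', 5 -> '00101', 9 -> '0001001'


num_bits = floor(log2(250)) + 1 = 8
leading_zeros = num_bits - 1 = 7
binary(250) = 11111010

Elias gamma(250) = '0000000' + '11111010' = 000000011111010 (15 bits)


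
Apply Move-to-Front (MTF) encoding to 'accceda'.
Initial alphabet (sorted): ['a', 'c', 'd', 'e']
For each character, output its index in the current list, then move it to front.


MTF encoding:
'a': index 0 in ['a', 'c', 'd', 'e'] -> ['a', 'c', 'd', 'e']
'c': index 1 in ['a', 'c', 'd', 'e'] -> ['c', 'a', 'd', 'e']
'c': index 0 in ['c', 'a', 'd', 'e'] -> ['c', 'a', 'd', 'e']
'c': index 0 in ['c', 'a', 'd', 'e'] -> ['c', 'a', 'd', 'e']
'e': index 3 in ['c', 'a', 'd', 'e'] -> ['e', 'c', 'a', 'd']
'd': index 3 in ['e', 'c', 'a', 'd'] -> ['d', 'e', 'c', 'a']
'a': index 3 in ['d', 'e', 'c', 'a'] -> ['a', 'd', 'e', 'c']


Output: [0, 1, 0, 0, 3, 3, 3]


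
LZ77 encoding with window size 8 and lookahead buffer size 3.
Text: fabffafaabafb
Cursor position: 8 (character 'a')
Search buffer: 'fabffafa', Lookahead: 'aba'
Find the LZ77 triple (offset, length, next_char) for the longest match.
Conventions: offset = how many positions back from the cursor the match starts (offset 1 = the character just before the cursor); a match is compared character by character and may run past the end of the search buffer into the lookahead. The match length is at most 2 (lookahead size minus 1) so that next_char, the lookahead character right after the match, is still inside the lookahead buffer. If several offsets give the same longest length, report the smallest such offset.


Try each offset into the search buffer:
  offset=1 (pos 7, char 'a'): match length 1
  offset=2 (pos 6, char 'f'): match length 0
  offset=3 (pos 5, char 'a'): match length 1
  offset=4 (pos 4, char 'f'): match length 0
  offset=5 (pos 3, char 'f'): match length 0
  offset=6 (pos 2, char 'b'): match length 0
  offset=7 (pos 1, char 'a'): match length 2
  offset=8 (pos 0, char 'f'): match length 0
Longest match has length 2 at offset 7.
next_char = character at position 8 + 2 = 10 -> 'a'

Best match: offset=7, length=2 (matching 'ab' starting at position 1)
LZ77 triple: (7, 2, 'a')


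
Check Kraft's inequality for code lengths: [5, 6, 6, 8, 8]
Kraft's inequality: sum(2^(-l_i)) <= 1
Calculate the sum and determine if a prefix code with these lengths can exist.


Sum = 2^(-5) + 2^(-6) + 2^(-6) + 2^(-8) + 2^(-8)
    = 0.03125 + 0.015625 + 0.015625 + 0.00390625 + 0.00390625
    = 18/256 = 0.0703125
Since 0.0703125 <= 1, Kraft's inequality IS satisfied.
A prefix code with these lengths CAN exist.

Kraft sum = 0.0703125. Satisfied.


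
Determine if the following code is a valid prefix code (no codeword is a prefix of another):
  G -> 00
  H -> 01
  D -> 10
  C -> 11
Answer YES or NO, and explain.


Checking each pair (does one codeword prefix another?):
  G='00' vs H='01': no prefix
  G='00' vs D='10': no prefix
  G='00' vs C='11': no prefix
  H='01' vs G='00': no prefix
  H='01' vs D='10': no prefix
  H='01' vs C='11': no prefix
  D='10' vs G='00': no prefix
  D='10' vs H='01': no prefix
  D='10' vs C='11': no prefix
  C='11' vs G='00': no prefix
  C='11' vs H='01': no prefix
  C='11' vs D='10': no prefix
No violation found over all pairs.

YES -- this is a valid prefix code. No codeword is a prefix of any other codeword.


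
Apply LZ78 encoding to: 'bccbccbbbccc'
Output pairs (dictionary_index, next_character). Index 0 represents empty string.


LZ78 encoding steps:
Dictionary: {0: ''}
Step 1: w='' (idx 0), next='b' -> output (0, 'b'), add 'b' as idx 1
Step 2: w='' (idx 0), next='c' -> output (0, 'c'), add 'c' as idx 2
Step 3: w='c' (idx 2), next='b' -> output (2, 'b'), add 'cb' as idx 3
Step 4: w='c' (idx 2), next='c' -> output (2, 'c'), add 'cc' as idx 4
Step 5: w='b' (idx 1), next='b' -> output (1, 'b'), add 'bb' as idx 5
Step 6: w='b' (idx 1), next='c' -> output (1, 'c'), add 'bc' as idx 6
Step 7: w='cc' (idx 4), end of input -> output (4, '')


Encoded: [(0, 'b'), (0, 'c'), (2, 'b'), (2, 'c'), (1, 'b'), (1, 'c'), (4, '')]


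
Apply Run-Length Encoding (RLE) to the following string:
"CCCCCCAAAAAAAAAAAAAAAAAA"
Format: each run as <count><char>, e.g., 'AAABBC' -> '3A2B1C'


Scanning runs left to right:
  i=0: run of 'C' x 6 -> '6C'
  i=6: run of 'A' x 18 -> '18A'

RLE = 6C18A


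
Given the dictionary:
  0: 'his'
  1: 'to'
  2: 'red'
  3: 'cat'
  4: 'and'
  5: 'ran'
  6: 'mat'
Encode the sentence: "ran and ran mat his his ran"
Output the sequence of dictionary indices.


Look up each word in the dictionary:
  'ran' -> 5
  'and' -> 4
  'ran' -> 5
  'mat' -> 6
  'his' -> 0
  'his' -> 0
  'ran' -> 5

Encoded: [5, 4, 5, 6, 0, 0, 5]


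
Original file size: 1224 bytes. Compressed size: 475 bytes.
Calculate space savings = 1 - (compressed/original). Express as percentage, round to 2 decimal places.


ratio = compressed/original = 475/1224 = 0.388072
savings = 1 - ratio = 1 - 0.388072 = 0.611928
as a percentage: 0.611928 * 100 = 61.19%

Space savings = 1 - 475/1224 = 61.19%


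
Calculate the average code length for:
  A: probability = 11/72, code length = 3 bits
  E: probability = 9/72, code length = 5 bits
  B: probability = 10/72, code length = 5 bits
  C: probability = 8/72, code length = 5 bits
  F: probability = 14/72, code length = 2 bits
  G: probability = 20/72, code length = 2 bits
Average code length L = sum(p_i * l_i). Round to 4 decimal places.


Weighted contributions p_i * l_i:
  A: (11/72) * 3 = 33/72
  E: (9/72) * 5 = 45/72
  B: (10/72) * 5 = 50/72
  C: (8/72) * 5 = 40/72
  F: (14/72) * 2 = 28/72
  G: (20/72) * 2 = 40/72
Sum = (33 + 45 + 50 + 40 + 28 + 40)/72 = 236/72

L = 236/72 = 3.2778 bits/symbol


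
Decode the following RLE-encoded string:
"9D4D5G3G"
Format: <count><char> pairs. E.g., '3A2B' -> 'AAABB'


Expanding each <count><char> pair:
  9D -> 'DDDDDDDDD'
  4D -> 'DDDD'
  5G -> 'GGGGG'
  3G -> 'GGG'

Decoded = DDDDDDDDDDDDDGGGGGGGG


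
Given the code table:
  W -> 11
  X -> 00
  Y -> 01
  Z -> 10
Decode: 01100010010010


Decoding:
01 -> Y
10 -> Z
00 -> X
10 -> Z
01 -> Y
00 -> X
10 -> Z


Result: YZXZYXZ


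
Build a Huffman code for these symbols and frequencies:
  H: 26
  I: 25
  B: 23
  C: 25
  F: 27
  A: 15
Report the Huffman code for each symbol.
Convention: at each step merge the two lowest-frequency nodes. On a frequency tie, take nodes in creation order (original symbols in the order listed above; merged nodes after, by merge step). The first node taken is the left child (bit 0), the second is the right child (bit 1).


Huffman tree construction:
Step 1: Merge A(15) + B(23) = 38
Step 2: Merge I(25) + C(25) = 50
Step 3: Merge H(26) + F(27) = 53
Step 4: Merge (A+B)(38) + (I+C)(50) = 88
Step 5: Merge (H+F)(53) + ((A+B)+(I+C))(88) = 141
Read each symbol's code off the tree from the root (left child = 0, right child = 1).

Codes:
  H: 00 (length 2)
  I: 110 (length 3)
  B: 101 (length 3)
  C: 111 (length 3)
  F: 01 (length 2)
  A: 100 (length 3)
Average code length: 370/141 = 2.6241 bits/symbol
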